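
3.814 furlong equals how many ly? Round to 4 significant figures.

1 furlong = 2.12635e-14 ly.
Thus 3.814 × 2.12635e-14 ≈ 8.110e-14 ly.

8.110e-14 ly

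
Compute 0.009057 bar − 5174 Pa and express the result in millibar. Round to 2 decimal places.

0.009057 bar = 9.05700 mbar and 5174 Pa = 51.7400 mbar.
9.05700 − 51.7400 ≈ -42.68 mbar.

-42.68 mbar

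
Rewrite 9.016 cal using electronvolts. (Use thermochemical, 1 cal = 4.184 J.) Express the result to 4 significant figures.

2.354 × 10^20 electronvolts

1 calorie = 2.61145 × 10^19 eV.
9.016 × 2.61145 × 10^19 ≈ 2.354 × 10^20 eV.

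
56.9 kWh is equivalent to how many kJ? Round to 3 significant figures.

1 kilowatt-hour = 3600.00 kJ.
So 56.9 × 3600.00 ≈ 205000 kJ.

205000 kilojoules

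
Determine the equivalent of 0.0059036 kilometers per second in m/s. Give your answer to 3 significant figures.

5.90 meters per second

1 kilometer per second = 1000.00 meters per second.
So 0.0059036 × 1000.00 ≈ 5.90 m/s.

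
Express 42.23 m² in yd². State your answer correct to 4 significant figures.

50.51 yd²

1 m² = 1.19599 yd².
So 42.23 × 1.19599 ≈ 50.51 yd².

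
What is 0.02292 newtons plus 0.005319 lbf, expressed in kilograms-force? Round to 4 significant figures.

0.02292 N = 0.00233719 kgf and 0.005319 lbf = 0.00241266 kgf.
0.00233719 + 0.00241266 ≈ 0.004750 kgf.

0.004750 kilograms-force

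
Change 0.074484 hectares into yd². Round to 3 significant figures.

891 square yards

1 ha = 11959.9 yd².
Then 0.074484 × 11959.9 ≈ 891 yd².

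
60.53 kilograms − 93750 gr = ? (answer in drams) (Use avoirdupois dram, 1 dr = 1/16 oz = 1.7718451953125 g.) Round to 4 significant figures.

30730 dr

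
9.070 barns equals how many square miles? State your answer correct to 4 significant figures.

1 barn = 3.86102e-35 square miles.
Thus 9.070 × 3.86102e-35 ≈ 3.502e-34 mi².

3.502e-34 mi²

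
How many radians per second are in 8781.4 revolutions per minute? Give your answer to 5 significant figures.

919.59 radians per second

1 revolution per minute = 0.104720 rad/s.
8781.4 × 0.104720 ≈ 919.59 rad/s.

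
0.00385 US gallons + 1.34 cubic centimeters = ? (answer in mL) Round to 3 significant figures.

0.00385 US gal = 14.5738 mL and 1.34 cm³ = 1.34000 mL.
14.5738 + 1.34000 ≈ 15.9 mL.

15.9 mL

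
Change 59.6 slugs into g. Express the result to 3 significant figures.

870000 g

1 slug = 14593.9 g.
So 59.6 × 14593.9 ≈ 870000 g.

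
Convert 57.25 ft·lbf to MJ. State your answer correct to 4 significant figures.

7.762e-5 megajoules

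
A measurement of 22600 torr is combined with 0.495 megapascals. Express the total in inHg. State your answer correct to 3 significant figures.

1040 inHg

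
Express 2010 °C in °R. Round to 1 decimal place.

°R = (°C + 273.15) × 9/5.
Applying the formula gives 4109.7 °R.

4109.7 °R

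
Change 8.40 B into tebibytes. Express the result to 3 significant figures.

7.64 × 10^-12 tebibytes

1 B = 9.09495 × 10^-13 tebibytes.
8.40 × 9.09495 × 10^-13 ≈ 7.64 × 10^-12 TiB.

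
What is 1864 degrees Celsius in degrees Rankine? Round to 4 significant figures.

3847 degrees Rankine

°R = (°C + 273.15) × 9/5.
Applying the formula gives 3847 °R.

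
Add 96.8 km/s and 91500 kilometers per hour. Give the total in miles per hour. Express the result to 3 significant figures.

96.8 km/s = 216535 mph and 91500 km/h = 56855.5 mph.
216535 + 56855.5 ≈ 273000 mph.

273000 mph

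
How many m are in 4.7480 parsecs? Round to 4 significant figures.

1.465e+17 meters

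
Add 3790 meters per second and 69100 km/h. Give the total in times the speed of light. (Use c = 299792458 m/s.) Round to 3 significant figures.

3790 m/s = 1.26421 × 10^-5 c and 69100 km/h = 6.40258 × 10^-5 c.
1.26421 × 10^-5 + 6.40258 × 10^-5 ≈ 7.67 × 10^-5 c.

7.67 × 10^-5 times the speed of light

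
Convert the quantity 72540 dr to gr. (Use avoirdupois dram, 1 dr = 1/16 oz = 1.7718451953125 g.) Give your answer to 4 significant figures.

1.984 × 10^6 gr

1 dram = 27.34375 gr.
Then 72540 × 27.34375 ≈ 1.984 × 10^6 gr.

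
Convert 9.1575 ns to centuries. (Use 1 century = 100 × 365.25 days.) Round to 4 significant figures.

1 nanosecond = 3.16881 × 10^-19 century.
So 9.1575 × 3.16881 × 10^-19 ≈ 2.902 × 10^-18 century.

2.902 × 10^-18 centuries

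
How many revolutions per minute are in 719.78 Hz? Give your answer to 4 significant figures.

1 hertz = 60.0000 rpm.
719.78 × 60.0000 ≈ 43190 rpm.

43190 rpm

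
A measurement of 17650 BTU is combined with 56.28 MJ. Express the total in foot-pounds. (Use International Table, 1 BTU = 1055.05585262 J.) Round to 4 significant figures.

5.524 × 10^7 ft·lbf

17650 BTU = 1.37347 × 10^7 ft·lbf and 56.28 MJ = 4.15100 × 10^7 ft·lbf.
1.37347 × 10^7 + 4.15100 × 10^7 ≈ 5.524 × 10^7 ft·lbf.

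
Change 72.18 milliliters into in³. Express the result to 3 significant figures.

4.40 cubic inches

1 mL = 0.0610237 in³.
Then 72.18 × 0.0610237 ≈ 4.40 in³.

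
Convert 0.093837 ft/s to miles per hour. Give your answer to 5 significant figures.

0.063980 mph

1 ft/s = 0.681818 mph.
0.093837 × 0.681818 ≈ 0.063980 mph.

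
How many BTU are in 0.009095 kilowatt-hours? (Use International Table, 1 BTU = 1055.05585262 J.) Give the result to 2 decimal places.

1 kWh = 3412.14 BTU.
So 0.009095 × 3412.14 ≈ 31.03 BTU.

31.03 British thermal units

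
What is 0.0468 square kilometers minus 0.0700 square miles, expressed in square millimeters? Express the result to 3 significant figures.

-1.34 × 10^11 square millimeters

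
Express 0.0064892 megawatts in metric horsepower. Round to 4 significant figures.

1 megawatt = 1359.62 PS.
Thus 0.0064892 × 1359.62 ≈ 8.823 PS.

8.823 metric horsepower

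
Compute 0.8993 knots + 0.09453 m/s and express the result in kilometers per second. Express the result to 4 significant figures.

0.8993 kn = 0.000462640 km/s and 0.09453 m/s = 9.45300 × 10^-5 km/s.
0.000462640 + 9.45300 × 10^-5 ≈ 0.0005572 km/s.

0.0005572 km/s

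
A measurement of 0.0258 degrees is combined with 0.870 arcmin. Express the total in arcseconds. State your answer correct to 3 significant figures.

0.0258 ° = 92.8800 arcsec and 0.870 arcmin = 52.2000 arcsec.
92.8800 + 52.2000 ≈ 145 arcsec.

145 arcsec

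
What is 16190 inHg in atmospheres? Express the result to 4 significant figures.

541.1 atmospheres

1 inHg = 0.0334211 atmospheres.
So 16190 × 0.0334211 ≈ 541.1 atm.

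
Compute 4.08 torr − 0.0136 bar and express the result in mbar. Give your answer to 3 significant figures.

4.08 torr = 5.43955 mbar and 0.0136 bar = 13.6000 mbar.
5.43955 − 13.6000 ≈ -8.16 mbar.

-8.16 millibar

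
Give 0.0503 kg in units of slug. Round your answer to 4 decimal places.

0.0034 slug

1 kg = 0.0685218 slug.
Then 0.0503 × 0.0685218 ≈ 0.0034 slug.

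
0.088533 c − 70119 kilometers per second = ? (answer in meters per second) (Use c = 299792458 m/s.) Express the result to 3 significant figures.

-4.36e+7 meters per second

0.088533 c = 2.65415e+7 m/s and 70119 km/s = 7.01190e+7 m/s.
2.65415e+7 − 7.01190e+7 ≈ -4.36e+7 m/s.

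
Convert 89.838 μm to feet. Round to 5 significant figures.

0.00029474 ft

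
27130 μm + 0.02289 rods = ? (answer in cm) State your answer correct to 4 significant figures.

14.22 cm

27130 μm = 2.71300 cm and 0.02289 rod = 11.5118 cm.
2.71300 + 11.5118 ≈ 14.22 cm.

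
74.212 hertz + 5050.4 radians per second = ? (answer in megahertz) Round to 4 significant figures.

0.0008780 MHz

74.212 Hz = 7.42120 × 10^-5 MHz and 5050.4 rad/s = 0.000803796 MHz.
7.42120 × 10^-5 + 0.000803796 ≈ 0.0008780 MHz.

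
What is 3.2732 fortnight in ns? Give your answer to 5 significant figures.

1 fortnight = 1.20960 × 10^15 ns.
Thus 3.2732 × 1.20960 × 10^15 ≈ 3.9593 × 10^15 ns.

3.9593 × 10^15 ns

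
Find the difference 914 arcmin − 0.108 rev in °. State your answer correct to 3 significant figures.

914 arcmin = 15.2333 ° and 0.108 rev = 38.8800 °.
15.2333 − 38.8800 ≈ -23.6 °.

-23.6 °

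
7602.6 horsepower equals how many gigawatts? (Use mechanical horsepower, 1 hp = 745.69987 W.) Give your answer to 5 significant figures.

0.0056693 GW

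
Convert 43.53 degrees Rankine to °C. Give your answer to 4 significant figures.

-249.0 °C

°R = (°C + 273.15) × 9/5.
Applying the formula gives -249.0 °C.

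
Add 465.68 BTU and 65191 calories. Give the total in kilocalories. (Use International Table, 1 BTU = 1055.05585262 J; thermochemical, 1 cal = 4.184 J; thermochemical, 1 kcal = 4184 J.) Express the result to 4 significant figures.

465.68 BTU = 117.428 kcal and 65191 cal = 65.1910 kcal.
117.428 + 65.1910 ≈ 182.6 kcal.

182.6 kcal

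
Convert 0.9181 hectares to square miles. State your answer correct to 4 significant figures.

1 ha = 0.00386102 mi².
0.9181 × 0.00386102 ≈ 0.003545 mi².

0.003545 square miles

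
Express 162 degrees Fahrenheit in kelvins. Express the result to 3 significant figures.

K = (°F + 459.67) × 5/9.
Applying the formula gives 345 K.

345 kelvins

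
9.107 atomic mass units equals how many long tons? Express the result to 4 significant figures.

1 u = 1.63431e-30 long ton.
9.107 × 1.63431e-30 ≈ 1.488e-29 long ton.

1.488e-29 long tons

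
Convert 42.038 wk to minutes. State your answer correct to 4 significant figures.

423700 minutes

1 week = 10080.0 min.
Then 42.038 × 10080.0 ≈ 423700 min.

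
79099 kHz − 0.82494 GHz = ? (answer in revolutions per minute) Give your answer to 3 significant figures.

79099 kHz = 4.74594e+9 rpm and 0.82494 GHz = 4.94964e+10 rpm.
4.74594e+9 − 4.94964e+10 ≈ -4.48e+10 rpm.

-4.48e+10 rpm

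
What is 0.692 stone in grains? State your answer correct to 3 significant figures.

67800 grains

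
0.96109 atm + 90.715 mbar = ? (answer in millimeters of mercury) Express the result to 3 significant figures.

798 millimeters of mercury

0.96109 atm = 730.428 mmHg and 90.715 mbar = 68.0418 mmHg.
730.428 + 68.0418 ≈ 798 mmHg.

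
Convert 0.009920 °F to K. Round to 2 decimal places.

K = (°F + 459.67) × 5/9.
Applying the formula gives 255.38 K.

255.38 K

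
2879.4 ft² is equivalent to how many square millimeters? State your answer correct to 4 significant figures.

2.675e+8 mm²

1 ft² = 92903.0 mm².
2879.4 × 92903.0 ≈ 2.675e+8 mm².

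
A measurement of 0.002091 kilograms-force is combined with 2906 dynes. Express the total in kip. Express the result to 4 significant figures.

1.114e-5 kips

0.002091 kgf = 4.60987e-6 kip and 2906 dyn = 6.53295e-6 kip.
4.60987e-6 + 6.53295e-6 ≈ 1.114e-5 kip.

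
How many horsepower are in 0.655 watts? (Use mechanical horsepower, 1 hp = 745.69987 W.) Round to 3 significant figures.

0.000878 horsepower

1 W = 0.00134102 hp.
So 0.655 × 0.00134102 ≈ 0.000878 hp.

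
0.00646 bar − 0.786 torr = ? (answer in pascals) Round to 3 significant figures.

541 pascals

0.00646 bar = 646.000 Pa and 0.786 torr = 104.791 Pa.
646.000 − 104.791 ≈ 541 Pa.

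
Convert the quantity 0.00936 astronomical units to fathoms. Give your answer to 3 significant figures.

7.66 × 10^8 fathom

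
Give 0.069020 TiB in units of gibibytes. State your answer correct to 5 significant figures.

70.676 gibibytes

1 TiB = 1024.00 GiB.
0.069020 × 1024.00 ≈ 70.676 GiB.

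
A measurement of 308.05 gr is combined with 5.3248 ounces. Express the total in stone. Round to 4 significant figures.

308.05 gr = 0.00314337 st and 5.3248 oz = 0.0237714 st.
0.00314337 + 0.0237714 ≈ 0.02691 st.

0.02691 st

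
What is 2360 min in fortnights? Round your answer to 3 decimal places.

0.117 fortnight

1 min = 4.96032 × 10^-5 fortnight.
Thus 2360 × 4.96032 × 10^-5 ≈ 0.117 fortnight.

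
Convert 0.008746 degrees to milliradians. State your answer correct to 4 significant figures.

0.1526 milliradians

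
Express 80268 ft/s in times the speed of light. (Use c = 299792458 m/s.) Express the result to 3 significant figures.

8.16e-5 c

1 foot per second = 1.01670e-9 c.
So 80268 × 1.01670e-9 ≈ 8.16e-5 c.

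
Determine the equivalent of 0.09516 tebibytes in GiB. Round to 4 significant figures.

97.44 GiB

1 TiB = 1024.00 gibibytes.
So 0.09516 × 1024.00 ≈ 97.44 GiB.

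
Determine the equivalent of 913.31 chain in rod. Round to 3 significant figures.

3650 rod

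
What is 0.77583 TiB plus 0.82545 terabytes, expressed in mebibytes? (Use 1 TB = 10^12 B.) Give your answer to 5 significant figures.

1.6007 × 10^6 MiB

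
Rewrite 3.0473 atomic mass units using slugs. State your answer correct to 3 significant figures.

3.47e-28 slug

1 u = 1.13783e-28 slug.
Thus 3.0473 × 1.13783e-28 ≈ 3.47e-28 slug.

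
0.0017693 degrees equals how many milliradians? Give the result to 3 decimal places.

0.031 mrad

1 ° = 17.4533 mrad.
Thus 0.0017693 × 17.4533 ≈ 0.031 mrad.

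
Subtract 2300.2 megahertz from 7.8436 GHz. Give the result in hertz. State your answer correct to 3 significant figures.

5.54 × 10^9 Hz

7.8436 GHz = 7.84360 × 10^9 Hz and 2300.2 MHz = 2.30020 × 10^9 Hz.
7.84360 × 10^9 − 2.30020 × 10^9 ≈ 5.54 × 10^9 Hz.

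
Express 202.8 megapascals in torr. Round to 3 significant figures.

1.52e+6 torr

1 MPa = 7500.62 torr.
202.8 × 7500.62 ≈ 1.52e+6 torr.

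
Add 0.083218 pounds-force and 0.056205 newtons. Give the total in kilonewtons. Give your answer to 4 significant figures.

0.0004264 kilonewtons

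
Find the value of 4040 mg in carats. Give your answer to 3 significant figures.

20.2 carats

1 milligram = 0.00500000 ct.
Then 4040 × 0.00500000 ≈ 20.2 ct.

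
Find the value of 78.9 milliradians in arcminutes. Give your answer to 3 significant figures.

1 mrad = 3.43775 arcmin.
Thus 78.9 × 3.43775 ≈ 271 arcmin.

271 arcmin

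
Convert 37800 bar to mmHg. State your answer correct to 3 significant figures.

2.84e+7 millimeters of mercury

1 bar = 750.062 mmHg.
Then 37800 × 750.062 ≈ 2.84e+7 mmHg.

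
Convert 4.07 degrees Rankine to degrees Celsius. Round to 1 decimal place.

°R = (°C + 273.15) × 9/5.
Applying the formula gives -270.9 °C.

-270.9 °C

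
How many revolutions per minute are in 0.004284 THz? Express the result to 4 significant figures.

2.570e+11 rpm

1 THz = 6.00000e+13 revolutions per minute.
0.004284 × 6.00000e+13 ≈ 2.570e+11 rpm.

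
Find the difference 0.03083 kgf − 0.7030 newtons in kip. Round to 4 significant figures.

0.03083 kgf = 6.79685 × 10^-5 kip and 0.7030 N = 0.000158041 kip.
6.79685 × 10^-5 − 0.000158041 ≈ -9.007 × 10^-5 kip.

-9.007 × 10^-5 kip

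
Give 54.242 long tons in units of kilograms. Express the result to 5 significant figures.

55112 kilograms

1 long ton = 1016.047 kg.
54.242 × 1016.047 ≈ 55112 kg.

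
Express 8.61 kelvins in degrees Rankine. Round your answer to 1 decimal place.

15.5 degrees Rankine

°R = K × 9/5.
Applying the formula gives 15.5 °R.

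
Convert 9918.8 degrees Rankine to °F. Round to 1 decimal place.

9459.1 °F

°R = °F + 459.67.
Applying the formula gives 9459.1 °F.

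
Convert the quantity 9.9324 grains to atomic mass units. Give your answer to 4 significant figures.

3.876e+23 atomic mass units

1 gr = 3.90228e+22 u.
9.9324 × 3.90228e+22 ≈ 3.876e+23 u.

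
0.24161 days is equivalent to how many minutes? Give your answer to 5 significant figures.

1 d = 1440.00 min.
Then 0.24161 × 1440.00 ≈ 347.92 min.

347.92 minutes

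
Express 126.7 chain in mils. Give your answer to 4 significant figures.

1 chain = 792000 mil.
126.7 × 792000 ≈ 1.003 × 10^8 mil.

1.003 × 10^8 mil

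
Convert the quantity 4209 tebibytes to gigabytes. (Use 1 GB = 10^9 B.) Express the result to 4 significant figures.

1 tebibyte = 1099.51 GB.
Thus 4209 × 1099.51 ≈ 4.628e+6 GB.

4.628e+6 GB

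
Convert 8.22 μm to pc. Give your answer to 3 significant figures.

1 micrometer = 3.24078e-23 pc.
8.22 × 3.24078e-23 ≈ 2.66e-22 pc.

2.66e-22 pc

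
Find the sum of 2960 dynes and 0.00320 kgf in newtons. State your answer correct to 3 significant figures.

0.0610 newtons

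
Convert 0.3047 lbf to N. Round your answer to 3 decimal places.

1 lbf = 4.44822 N.
Then 0.3047 × 4.44822 ≈ 1.355 N.

1.355 newtons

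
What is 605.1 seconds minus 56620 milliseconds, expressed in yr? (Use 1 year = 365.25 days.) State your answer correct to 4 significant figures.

605.1 s = 1.91745e-5 yr and 56620 ms = 1.79418e-6 yr.
1.91745e-5 − 1.79418e-6 ≈ 1.738e-5 yr.

1.738e-5 years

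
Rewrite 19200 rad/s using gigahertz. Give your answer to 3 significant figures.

3.06 × 10^-6 GHz

1 radian per second = 1.59155 × 10^-10 GHz.
Then 19200 × 1.59155 × 10^-10 ≈ 3.06 × 10^-6 GHz.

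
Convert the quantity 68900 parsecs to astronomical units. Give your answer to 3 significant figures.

1.42 × 10^10 au

1 pc = 206265 au.
So 68900 × 206265 ≈ 1.42 × 10^10 au.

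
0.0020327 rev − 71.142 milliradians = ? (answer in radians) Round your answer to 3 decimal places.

-0.058 radians

0.0020327 rev = 0.0127718 rad and 71.142 mrad = 0.0711420 rad.
0.0127718 − 0.0711420 ≈ -0.058 rad.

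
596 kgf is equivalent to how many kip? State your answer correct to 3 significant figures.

1.31 kip

1 kilogram-force = 0.00220462 kip.
So 596 × 0.00220462 ≈ 1.31 kip.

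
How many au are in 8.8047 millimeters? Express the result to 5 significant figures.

5.8856 × 10^-14 astronomical units

1 mm = 6.68459 × 10^-15 astronomical units.
Then 8.8047 × 6.68459 × 10^-15 ≈ 5.8856 × 10^-14 au.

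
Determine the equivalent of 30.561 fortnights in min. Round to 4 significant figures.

1 fortnight = 20160.0 min.
Thus 30.561 × 20160.0 ≈ 616100 min.

616100 minutes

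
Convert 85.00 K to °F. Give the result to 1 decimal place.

-306.7 degrees Fahrenheit

K = (°F + 459.67) × 5/9.
Applying the formula gives -306.7 °F.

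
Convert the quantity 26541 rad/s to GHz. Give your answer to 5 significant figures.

1 rad/s = 1.59155e-10 GHz.
So 26541 × 1.59155e-10 ≈ 4.2241e-6 GHz.

4.2241e-6 gigahertz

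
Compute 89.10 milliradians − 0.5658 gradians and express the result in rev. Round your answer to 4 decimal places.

0.0128 revolutions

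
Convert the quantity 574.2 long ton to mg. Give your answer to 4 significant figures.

5.834e+11 milligrams

1 long ton = 1.01605e+9 mg.
574.2 × 1.01605e+9 ≈ 5.834e+11 mg.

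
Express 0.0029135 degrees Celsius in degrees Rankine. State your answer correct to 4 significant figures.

491.7 °R

°R = (°C + 273.15) × 9/5.
Applying the formula gives 491.7 °R.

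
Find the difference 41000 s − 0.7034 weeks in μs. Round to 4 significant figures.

-3.844 × 10^11 μs

41000 s = 4.10000 × 10^10 μs and 0.7034 wk = 4.25416 × 10^11 μs.
4.10000 × 10^10 − 4.25416 × 10^11 ≈ -3.844 × 10^11 μs.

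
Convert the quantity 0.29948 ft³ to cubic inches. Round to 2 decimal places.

517.50 cubic inches

1 ft³ = 1728.00 cubic inches.
So 0.29948 × 1728.00 ≈ 517.50 in³.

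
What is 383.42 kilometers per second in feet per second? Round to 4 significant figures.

1.258 × 10^6 ft/s

1 km/s = 3280.84 ft/s.
So 383.42 × 3280.84 ≈ 1.258 × 10^6 ft/s.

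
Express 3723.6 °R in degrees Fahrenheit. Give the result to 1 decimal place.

3263.9 °F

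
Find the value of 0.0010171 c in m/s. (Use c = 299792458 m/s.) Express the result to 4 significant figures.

304900 meters per second

1 speed of light = 2.99792e+8 m/s.
Thus 0.0010171 × 2.99792e+8 ≈ 304900 m/s.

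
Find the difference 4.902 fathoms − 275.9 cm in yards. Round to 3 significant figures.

6.79 yards

4.902 fathom = 9.80400 yd and 275.9 cm = 3.01728 yd.
9.80400 − 3.01728 ≈ 6.79 yd.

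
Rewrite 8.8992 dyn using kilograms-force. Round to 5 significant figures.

1 dyn = 1.01972e-6 kilograms-force.
So 8.8992 × 1.01972e-6 ≈ 9.0747e-6 kgf.

9.0747e-6 kilograms-force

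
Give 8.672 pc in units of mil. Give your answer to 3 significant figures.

1.05 × 10^22 mils

1 pc = 1.21483 × 10^21 mils.
Thus 8.672 × 1.21483 × 10^21 ≈ 1.05 × 10^22 mil.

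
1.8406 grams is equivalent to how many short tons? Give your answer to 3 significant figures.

2.03e-6 short tons

1 g = 1.10231e-6 short ton.
1.8406 × 1.10231e-6 ≈ 2.03e-6 short ton.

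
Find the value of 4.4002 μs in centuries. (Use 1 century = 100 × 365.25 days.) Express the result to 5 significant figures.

1.3943e-15 centuries

1 μs = 3.16881e-16 centuries.
Thus 4.4002 × 3.16881e-16 ≈ 1.3943e-15 century.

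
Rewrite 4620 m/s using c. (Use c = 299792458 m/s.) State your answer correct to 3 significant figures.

1.54e-5 c

1 m/s = 3.33564e-9 c.
So 4620 × 3.33564e-9 ≈ 1.54e-5 c.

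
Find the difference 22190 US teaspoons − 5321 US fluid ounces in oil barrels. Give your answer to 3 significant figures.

-0.302 bbl

22190 US tsp = 0.687934 bbl and 5321 US fl oz = 0.989769 bbl.
0.687934 − 0.989769 ≈ -0.302 bbl.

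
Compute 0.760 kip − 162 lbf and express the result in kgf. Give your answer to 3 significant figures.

271 kilograms-force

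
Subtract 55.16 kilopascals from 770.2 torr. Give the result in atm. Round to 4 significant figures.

0.4690 atm

770.2 torr = 1.01342 atm and 55.16 kPa = 0.544387 atm.
1.01342 − 0.544387 ≈ 0.4690 atm.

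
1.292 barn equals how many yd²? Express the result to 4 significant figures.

1.545 × 10^-28 square yards

1 barn = 1.19599 × 10^-28 yd².
Then 1.292 × 1.19599 × 10^-28 ≈ 1.545 × 10^-28 yd².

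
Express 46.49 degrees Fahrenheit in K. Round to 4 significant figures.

K = (°F + 459.67) × 5/9.
Applying the formula gives 281.2 K.

281.2 kelvins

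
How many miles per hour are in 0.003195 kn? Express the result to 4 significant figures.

0.003677 mph

1 knot = 1.15078 mph.
0.003195 × 1.15078 ≈ 0.003677 mph.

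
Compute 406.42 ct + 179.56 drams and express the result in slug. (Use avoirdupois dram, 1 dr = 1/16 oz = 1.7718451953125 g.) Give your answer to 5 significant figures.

0.027370 slug

406.42 ct = 0.00556972 slug and 179.56 dr = 0.0218004 slug.
0.00556972 + 0.0218004 ≈ 0.027370 slug.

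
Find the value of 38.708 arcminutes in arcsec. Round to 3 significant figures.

2320 arcsec

1 arcmin = 60.0000 arcsec.
Then 38.708 × 60.0000 ≈ 2320 arcsec.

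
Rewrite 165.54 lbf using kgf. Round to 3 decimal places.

75.088 kgf

1 pound-force = 0.453592 kgf.
Thus 165.54 × 0.453592 ≈ 75.088 kgf.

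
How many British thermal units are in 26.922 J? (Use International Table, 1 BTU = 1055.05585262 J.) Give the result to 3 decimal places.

0.026 BTU

1 joule = 0.000947817 British thermal units.
Then 26.922 × 0.000947817 ≈ 0.026 BTU.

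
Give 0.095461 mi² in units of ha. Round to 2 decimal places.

24.72 ha

1 mi² = 258.999 ha.
0.095461 × 258.999 ≈ 24.72 ha.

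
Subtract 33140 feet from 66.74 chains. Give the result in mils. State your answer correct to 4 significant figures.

66.74 chain = 5.28581 × 10^7 mil and 33140 ft = 3.97680 × 10^8 mil.
5.28581 × 10^7 − 3.97680 × 10^8 ≈ -3.448 × 10^8 mil.

-3.448 × 10^8 mils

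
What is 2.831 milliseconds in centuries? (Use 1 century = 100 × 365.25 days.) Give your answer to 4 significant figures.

8.971e-13 century

1 millisecond = 3.16881e-13 century.
So 2.831 × 3.16881e-13 ≈ 8.971e-13 century.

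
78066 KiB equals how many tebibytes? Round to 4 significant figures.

7.270e-5 tebibytes

1 KiB = 9.31323e-10 tebibytes.
78066 × 9.31323e-10 ≈ 7.270e-5 TiB.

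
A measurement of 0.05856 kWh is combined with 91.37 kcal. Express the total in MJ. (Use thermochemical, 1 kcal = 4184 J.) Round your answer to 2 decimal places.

0.59 MJ

0.05856 kWh = 0.210816 MJ and 91.37 kcal = 0.382292 MJ.
0.210816 + 0.382292 ≈ 0.59 MJ.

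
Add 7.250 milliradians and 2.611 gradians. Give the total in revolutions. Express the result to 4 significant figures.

7.250 mrad = 0.00115387 rev and 2.611 grad = 0.00652750 rev.
0.00115387 + 0.00652750 ≈ 0.007681 rev.

0.007681 revolutions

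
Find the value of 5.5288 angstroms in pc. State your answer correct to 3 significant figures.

1 Å = 3.24078e-27 parsecs.
So 5.5288 × 3.24078e-27 ≈ 1.79e-26 pc.

1.79e-26 pc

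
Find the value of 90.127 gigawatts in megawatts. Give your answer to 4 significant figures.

90130 MW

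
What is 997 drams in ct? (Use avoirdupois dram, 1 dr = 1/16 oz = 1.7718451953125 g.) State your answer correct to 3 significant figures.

1 dr = 8.85923 carats.
997 × 8.85923 ≈ 8830 ct.

8830 carats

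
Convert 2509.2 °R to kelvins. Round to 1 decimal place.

1394.0 kelvins

°R = K × 9/5.
Applying the formula gives 1394.0 K.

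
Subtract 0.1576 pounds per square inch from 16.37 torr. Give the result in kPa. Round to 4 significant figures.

1.096 kPa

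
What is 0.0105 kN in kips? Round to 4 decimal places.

0.0024 kips

1 kilonewton = 0.224809 kips.
Then 0.0105 × 0.224809 ≈ 0.0024 kip.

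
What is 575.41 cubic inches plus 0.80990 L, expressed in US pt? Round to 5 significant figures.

21.639 US pt

575.41 in³ = 19.9276 US pt and 0.80990 L = 1.71162 US pt.
19.9276 + 1.71162 ≈ 21.639 US pt.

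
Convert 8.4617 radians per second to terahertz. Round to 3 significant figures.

1.35 × 10^-12 THz

1 rad/s = 1.59155 × 10^-13 THz.
8.4617 × 1.59155 × 10^-13 ≈ 1.35 × 10^-12 THz.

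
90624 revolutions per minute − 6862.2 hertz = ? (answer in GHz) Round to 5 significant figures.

-5.3518e-6 GHz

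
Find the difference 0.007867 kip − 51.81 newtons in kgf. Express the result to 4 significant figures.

-1.715 kgf

0.007867 kip = 3.56841 kgf and 51.81 N = 5.28315 kgf.
3.56841 − 5.28315 ≈ -1.715 kgf.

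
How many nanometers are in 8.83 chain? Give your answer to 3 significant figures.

1.78 × 10^11 nm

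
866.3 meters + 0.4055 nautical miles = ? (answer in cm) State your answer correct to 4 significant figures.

866.3 m = 86630.0 cm and 0.4055 nmi = 75098.6 cm.
86630.0 + 75098.6 ≈ 161700 cm.

161700 centimeters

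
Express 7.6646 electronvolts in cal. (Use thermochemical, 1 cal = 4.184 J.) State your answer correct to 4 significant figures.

1 electronvolt = 3.82929e-20 cal.
7.6646 × 3.82929e-20 ≈ 2.935e-19 cal.

2.935e-19 calories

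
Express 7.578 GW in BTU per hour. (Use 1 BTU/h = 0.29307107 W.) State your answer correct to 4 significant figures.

1 gigawatt = 3.41214e+9 BTU/h.
So 7.578 × 3.41214e+9 ≈ 2.586e+10 BTU/h.

2.586e+10 BTU/h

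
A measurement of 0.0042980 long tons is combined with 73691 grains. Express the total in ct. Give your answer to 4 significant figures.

45710 ct

0.0042980 long ton = 21834.8 ct and 73691 gr = 23875.5 ct.
21834.8 + 23875.5 ≈ 45710 ct.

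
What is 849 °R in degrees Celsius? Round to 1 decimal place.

198.5 degrees Celsius

°R = (°C + 273.15) × 9/5.
Applying the formula gives 198.5 °C.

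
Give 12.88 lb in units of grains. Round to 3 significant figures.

1 pound = 7000.00 gr.
So 12.88 × 7000.00 ≈ 90200 gr.

90200 gr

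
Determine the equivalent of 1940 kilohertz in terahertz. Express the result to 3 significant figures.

1.94 × 10^-6 THz

1 kilohertz = 1.00000 × 10^-9 terahertz.
Thus 1940 × 1.00000 × 10^-9 ≈ 1.94 × 10^-6 THz.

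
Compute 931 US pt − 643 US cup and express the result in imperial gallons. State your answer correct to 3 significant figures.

63.4 imp gal

931 US pt = 96.9025 imp gal and 643 US cup = 33.4631 imp gal.
96.9025 − 33.4631 ≈ 63.4 imp gal.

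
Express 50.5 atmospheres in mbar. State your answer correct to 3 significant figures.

51200 millibar

1 atm = 1013.25 mbar.
Thus 50.5 × 1013.25 ≈ 51200 mbar.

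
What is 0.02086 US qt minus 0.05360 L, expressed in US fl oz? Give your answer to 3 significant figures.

-1.14 US fl oz

0.02086 US qt = 0.667520 US fl oz and 0.05360 L = 1.81243 US fl oz.
0.667520 − 1.81243 ≈ -1.14 US fl oz.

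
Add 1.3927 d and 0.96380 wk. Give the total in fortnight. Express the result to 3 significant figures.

1.3927 d = 0.0994786 fortnight and 0.96380 wk = 0.481900 fortnight.
0.0994786 + 0.481900 ≈ 0.581 fortnight.

0.581 fortnight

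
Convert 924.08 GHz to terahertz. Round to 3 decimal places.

1 gigahertz = 0.00100000 terahertz.
So 924.08 × 0.00100000 ≈ 0.924 THz.

0.924 THz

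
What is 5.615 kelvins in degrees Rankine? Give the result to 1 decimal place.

10.1 degrees Rankine

°R = K × 9/5.
Applying the formula gives 10.1 °R.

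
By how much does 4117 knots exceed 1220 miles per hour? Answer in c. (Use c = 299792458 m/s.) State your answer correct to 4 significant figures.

4117 kn = 7.06478 × 10^-6 c and 1220 mph = 1.81922 × 10^-6 c.
7.06478 × 10^-6 − 1.81922 × 10^-6 ≈ 5.246 × 10^-6 c.

5.246 × 10^-6 c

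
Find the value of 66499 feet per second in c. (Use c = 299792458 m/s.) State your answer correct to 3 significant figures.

6.76 × 10^-5 times the speed of light

1 foot per second = 1.01670 × 10^-9 c.
So 66499 × 1.01670 × 10^-9 ≈ 6.76 × 10^-5 c.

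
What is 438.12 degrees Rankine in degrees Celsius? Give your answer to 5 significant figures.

-29.750 degrees Celsius

°R = (°C + 273.15) × 9/5.
Applying the formula gives -29.750 °C.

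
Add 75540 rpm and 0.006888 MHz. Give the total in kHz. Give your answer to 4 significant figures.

75540 rpm = 1.25900 kHz and 0.006888 MHz = 6.88800 kHz.
1.25900 + 6.88800 ≈ 8.147 kHz.

8.147 kHz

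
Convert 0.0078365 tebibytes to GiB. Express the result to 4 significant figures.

1 tebibyte = 1024.00 GiB.
0.0078365 × 1024.00 ≈ 8.025 GiB.

8.025 gibibytes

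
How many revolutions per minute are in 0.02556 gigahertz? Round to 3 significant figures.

1.53e+9 rpm

1 gigahertz = 6.00000e+10 rpm.
0.02556 × 6.00000e+10 ≈ 1.53e+9 rpm.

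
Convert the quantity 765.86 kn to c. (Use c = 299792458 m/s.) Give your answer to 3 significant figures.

1.31 × 10^-6 c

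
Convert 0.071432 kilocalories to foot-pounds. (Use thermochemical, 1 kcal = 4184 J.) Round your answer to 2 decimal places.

1 kilocalorie = 3085.96 foot-pounds.
So 0.071432 × 3085.96 ≈ 220.44 ft·lbf.

220.44 foot-pounds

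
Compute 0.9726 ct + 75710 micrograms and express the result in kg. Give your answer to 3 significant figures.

0.000270 kg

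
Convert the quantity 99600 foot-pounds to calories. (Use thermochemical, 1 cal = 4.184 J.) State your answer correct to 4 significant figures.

32280 cal

1 ft·lbf = 0.324048 calories.
Thus 99600 × 0.324048 ≈ 32280 cal.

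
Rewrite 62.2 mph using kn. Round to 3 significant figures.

54.1 kn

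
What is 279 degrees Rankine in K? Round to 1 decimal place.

°R = K × 9/5.
Applying the formula gives 155.0 K.

155.0 kelvins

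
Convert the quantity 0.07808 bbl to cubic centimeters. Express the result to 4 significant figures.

1 oil barrel = 158987 cubic centimeters.
Thus 0.07808 × 158987 ≈ 12410 cm³.

12410 cubic centimeters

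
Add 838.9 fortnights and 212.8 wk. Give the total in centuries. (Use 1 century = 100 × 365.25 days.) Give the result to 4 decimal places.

838.9 fortnight = 0.321550 century and 212.8 wk = 0.0407830 century.
0.321550 + 0.0407830 ≈ 0.3623 century.

0.3623 centuries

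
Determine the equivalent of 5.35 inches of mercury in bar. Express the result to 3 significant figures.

1 inHg = 0.0338639 bar.
5.35 × 0.0338639 ≈ 0.181 bar.

0.181 bar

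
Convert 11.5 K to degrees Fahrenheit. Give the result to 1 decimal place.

-439.0 °F

K = (°F + 459.67) × 5/9.
Applying the formula gives -439.0 °F.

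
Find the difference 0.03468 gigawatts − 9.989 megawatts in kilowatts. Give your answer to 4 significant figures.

24690 kilowatts

0.03468 GW = 34680.0 kW and 9.989 MW = 9989.00 kW.
34680.0 − 9989.00 ≈ 24690 kW.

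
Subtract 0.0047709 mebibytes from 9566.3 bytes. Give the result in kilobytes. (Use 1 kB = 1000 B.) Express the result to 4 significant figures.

9566.3 B = 9.56630 kB and 0.0047709 MiB = 5.00265 kB.
9.56630 − 5.00265 ≈ 4.564 kB.

4.564 kilobytes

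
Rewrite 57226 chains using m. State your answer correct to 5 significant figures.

1.1512 × 10^6 m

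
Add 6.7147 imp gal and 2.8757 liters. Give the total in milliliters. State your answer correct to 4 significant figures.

33400 mL

6.7147 imp gal = 30525.6 mL and 2.8757 L = 2875.70 mL.
30525.6 + 2875.70 ≈ 33400 mL.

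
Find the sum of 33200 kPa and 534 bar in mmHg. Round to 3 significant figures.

33200 kPa = 249020 mmHg and 534 bar = 400533 mmHg.
249020 + 400533 ≈ 650000 mmHg.

650000 millimeters of mercury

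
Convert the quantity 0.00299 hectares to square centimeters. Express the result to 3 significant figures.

299000 square centimeters

1 hectare = 1.00000 × 10^8 cm².
Thus 0.00299 × 1.00000 × 10^8 ≈ 299000 cm².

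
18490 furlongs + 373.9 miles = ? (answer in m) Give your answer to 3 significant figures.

18490 furlong = 3.71960 × 10^6 m and 373.9 mi = 601734 m.
3.71960 × 10^6 + 601734 ≈ 4.32 × 10^6 m.

4.32 × 10^6 meters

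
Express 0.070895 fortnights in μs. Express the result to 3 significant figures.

8.58 × 10^10 microseconds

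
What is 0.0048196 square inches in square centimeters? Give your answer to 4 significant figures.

0.03109 cm²

1 in² = 6.45160 cm².
Then 0.0048196 × 6.45160 ≈ 0.03109 cm².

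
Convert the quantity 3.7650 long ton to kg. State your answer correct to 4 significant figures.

3825 kg

1 long ton = 1016.05 kilograms.
Thus 3.7650 × 1016.05 ≈ 3825 kg.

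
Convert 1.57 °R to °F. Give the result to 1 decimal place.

-458.1 °F

°R = °F + 459.67.
Applying the formula gives -458.1 °F.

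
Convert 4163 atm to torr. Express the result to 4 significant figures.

3.164e+6 torr

1 atm = 760.000 torr.
Then 4163 × 760.000 ≈ 3.164e+6 torr.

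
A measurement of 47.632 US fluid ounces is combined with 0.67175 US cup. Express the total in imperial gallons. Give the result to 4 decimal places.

0.3448 imp gal

47.632 US fl oz = 0.309859 imp gal and 0.67175 US cup = 0.0349593 imp gal.
0.309859 + 0.0349593 ≈ 0.3448 imp gal.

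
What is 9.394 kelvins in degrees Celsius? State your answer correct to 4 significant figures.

K = °C + 273.15.
Applying the formula gives -263.8 °C.

-263.8 degrees Celsius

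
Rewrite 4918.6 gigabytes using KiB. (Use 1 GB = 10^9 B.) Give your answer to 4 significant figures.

4.803 × 10^9 KiB

1 gigabyte = 976562.5 KiB.
Thus 4918.6 × 976562.5 ≈ 4.803 × 10^9 KiB.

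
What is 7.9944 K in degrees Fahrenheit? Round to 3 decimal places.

-445.280 degrees Fahrenheit

K = (°F + 459.67) × 5/9.
Applying the formula gives -445.280 °F.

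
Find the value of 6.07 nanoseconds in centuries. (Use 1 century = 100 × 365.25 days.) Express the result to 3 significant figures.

1.92 × 10^-18 century

1 ns = 3.16881 × 10^-19 century.
So 6.07 × 3.16881 × 10^-19 ≈ 1.92 × 10^-18 century.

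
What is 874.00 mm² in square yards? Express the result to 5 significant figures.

0.0010453 square yards

1 square millimeter = 1.19599e-6 yd².
So 874.00 × 1.19599e-6 ≈ 0.0010453 yd².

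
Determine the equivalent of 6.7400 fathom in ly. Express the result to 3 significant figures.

1.30e-15 ly

1 fathom = 1.93304e-16 ly.
6.7400 × 1.93304e-16 ≈ 1.30e-15 ly.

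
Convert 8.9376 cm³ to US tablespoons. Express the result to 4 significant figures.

0.6044 US tbsp

1 cubic centimeter = 0.0676280 US tbsp.
Then 8.9376 × 0.0676280 ≈ 0.6044 US tbsp.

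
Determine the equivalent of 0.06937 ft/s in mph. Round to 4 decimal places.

1 ft/s = 0.681818 mph.
0.06937 × 0.681818 ≈ 0.0473 mph.

0.0473 miles per hour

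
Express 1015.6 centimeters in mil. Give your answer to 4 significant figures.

399800 mil

1 centimeter = 393.701 mils.
Thus 1015.6 × 393.701 ≈ 399800 mil.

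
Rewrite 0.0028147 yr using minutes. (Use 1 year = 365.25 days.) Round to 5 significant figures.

1 yr = 525960 minutes.
So 0.0028147 × 525960 ≈ 1480.4 min.

1480.4 min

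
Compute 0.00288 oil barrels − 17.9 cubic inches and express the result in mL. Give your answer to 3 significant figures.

165 mL

0.00288 bbl = 457.883 mL and 17.9 in³ = 293.328 mL.
457.883 − 293.328 ≈ 165 mL.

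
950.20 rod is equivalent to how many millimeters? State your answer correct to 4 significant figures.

4.779e+6 mm

1 rod = 5029.20 mm.
So 950.20 × 5029.20 ≈ 4.779e+6 mm.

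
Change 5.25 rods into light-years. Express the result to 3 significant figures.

1 rod = 5.31587 × 10^-16 ly.
So 5.25 × 5.31587 × 10^-16 ≈ 2.79 × 10^-15 ly.

2.79 × 10^-15 ly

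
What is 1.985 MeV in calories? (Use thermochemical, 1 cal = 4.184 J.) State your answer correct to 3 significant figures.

7.60e-14 calories

1 MeV = 3.82929e-14 calories.
Thus 1.985 × 3.82929e-14 ≈ 7.60e-14 cal.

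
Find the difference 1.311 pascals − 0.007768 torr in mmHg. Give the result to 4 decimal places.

1.311 Pa = 0.00983331 mmHg and 0.007768 torr = 0.00776800 mmHg.
0.00983331 − 0.00776800 ≈ 0.0021 mmHg.

0.0021 millimeters of mercury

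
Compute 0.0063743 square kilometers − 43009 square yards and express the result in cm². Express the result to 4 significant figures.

-2.959 × 10^8 cm²

0.0063743 km² = 6.37430 × 10^7 cm² and 43009 yd² = 3.59610 × 10^8 cm².
6.37430 × 10^7 − 3.59610 × 10^8 ≈ -2.959 × 10^8 cm².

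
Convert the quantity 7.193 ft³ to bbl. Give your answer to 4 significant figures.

1 cubic foot = 0.178108 oil barrels.
Then 7.193 × 0.178108 ≈ 1.281 bbl.

1.281 oil barrels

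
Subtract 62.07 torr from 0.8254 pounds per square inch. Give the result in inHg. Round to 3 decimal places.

0.8254 psi = 1.68053 inHg and 62.07 torr = 2.44370 inHg.
1.68053 − 2.44370 ≈ -0.763 inHg.

-0.763 inHg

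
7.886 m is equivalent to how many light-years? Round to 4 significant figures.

1 m = 1.05700 × 10^-16 light-years.
Thus 7.886 × 1.05700 × 10^-16 ≈ 8.336 × 10^-16 ly.

8.336 × 10^-16 ly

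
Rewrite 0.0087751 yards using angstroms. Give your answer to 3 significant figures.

8.02 × 10^7 Å

1 yd = 9.14400 × 10^9 angstroms.
So 0.0087751 × 9.14400 × 10^9 ≈ 8.02 × 10^7 Å.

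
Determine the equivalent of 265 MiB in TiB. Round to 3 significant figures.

0.000253 TiB

1 mebibyte = 9.53674e-7 TiB.
So 265 × 9.53674e-7 ≈ 0.000253 TiB.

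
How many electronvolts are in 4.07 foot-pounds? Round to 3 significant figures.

3.44e+19 eV

1 ft·lbf = 8.46235e+18 eV.
Then 4.07 × 8.46235e+18 ≈ 3.44e+19 eV.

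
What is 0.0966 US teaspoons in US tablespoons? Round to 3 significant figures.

1 US tsp = 0.333333 US tbsp.
0.0966 × 0.333333 ≈ 0.0322 US tbsp.

0.0322 US tbsp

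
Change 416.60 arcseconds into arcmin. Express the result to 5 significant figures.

1 arcsecond = 0.0166667 arcmin.
So 416.60 × 0.0166667 ≈ 6.9433 arcmin.

6.9433 arcminutes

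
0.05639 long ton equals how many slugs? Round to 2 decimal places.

1 long ton = 69.6213 slugs.
0.05639 × 69.6213 ≈ 3.93 slug.

3.93 slug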